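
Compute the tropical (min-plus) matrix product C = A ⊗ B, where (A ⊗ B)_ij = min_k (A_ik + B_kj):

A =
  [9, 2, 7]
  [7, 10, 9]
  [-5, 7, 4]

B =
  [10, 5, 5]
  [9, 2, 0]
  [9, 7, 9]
A ⊗ B =
  [11, 4, 2]
  [17, 12, 10]
  [5, 0, 0]

Apply the min-plus product entry-by-entry:
  C[0][0] = min over k of (A[0][0] + B[0][0] = 9 + 10 = 19, A[0][1] + B[1][0] = 2 + 9 = 11, A[0][2] + B[2][0] = 7 + 9 = 16) = 11 (attained at k = 1)
  C[0][1] = min over k of (A[0][0] + B[0][1] = 9 + 5 = 14, A[0][1] + B[1][1] = 2 + 2 = 4, A[0][2] + B[2][1] = 7 + 7 = 14) = 4 (attained at k = 1)
  C[0][2] = min over k of (A[0][0] + B[0][2] = 9 + 5 = 14, A[0][1] + B[1][2] = 2 + 0 = 2, A[0][2] + B[2][2] = 7 + 9 = 16) = 2 (attained at k = 1)
  C[1][0] = min over k of (A[1][0] + B[0][0] = 7 + 10 = 17, A[1][1] + B[1][0] = 10 + 9 = 19, A[1][2] + B[2][0] = 9 + 9 = 18) = 17 (attained at k = 0)
  C[1][1] = min over k of (A[1][0] + B[0][1] = 7 + 5 = 12, A[1][1] + B[1][1] = 10 + 2 = 12, A[1][2] + B[2][1] = 9 + 7 = 16) = 12 (attained at k = 0)
  C[1][2] = min over k of (A[1][0] + B[0][2] = 7 + 5 = 12, A[1][1] + B[1][2] = 10 + 0 = 10, A[1][2] + B[2][2] = 9 + 9 = 18) = 10 (attained at k = 1)
  C[2][0] = min over k of (A[2][0] + B[0][0] = -5 + 10 = 5, A[2][1] + B[1][0] = 7 + 9 = 16, A[2][2] + B[2][0] = 4 + 9 = 13) = 5 (attained at k = 0)
  C[2][1] = min over k of (A[2][0] + B[0][1] = -5 + 5 = 0, A[2][1] + B[1][1] = 7 + 2 = 9, A[2][2] + B[2][1] = 4 + 7 = 11) = 0 (attained at k = 0)
  C[2][2] = min over k of (A[2][0] + B[0][2] = -5 + 5 = 0, A[2][1] + B[1][2] = 7 + 0 = 7, A[2][2] + B[2][2] = 4 + 9 = 13) = 0 (attained at k = 0)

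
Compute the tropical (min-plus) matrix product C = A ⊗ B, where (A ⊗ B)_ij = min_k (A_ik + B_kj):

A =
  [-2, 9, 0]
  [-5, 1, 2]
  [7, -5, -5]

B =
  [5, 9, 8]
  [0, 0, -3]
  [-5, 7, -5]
A ⊗ B =
  [-5, 7, -5]
  [-3, 1, -3]
  [-10, -5, -10]

Apply the min-plus product entry-by-entry:
  C[0][0] = min over k of (A[0][0] + B[0][0] = -2 + 5 = 3, A[0][1] + B[1][0] = 9 + 0 = 9, A[0][2] + B[2][0] = 0 + -5 = -5) = -5 (attained at k = 2)
  C[0][1] = min over k of (A[0][0] + B[0][1] = -2 + 9 = 7, A[0][1] + B[1][1] = 9 + 0 = 9, A[0][2] + B[2][1] = 0 + 7 = 7) = 7 (attained at k = 0)
  C[0][2] = min over k of (A[0][0] + B[0][2] = -2 + 8 = 6, A[0][1] + B[1][2] = 9 + -3 = 6, A[0][2] + B[2][2] = 0 + -5 = -5) = -5 (attained at k = 2)
  C[1][0] = min over k of (A[1][0] + B[0][0] = -5 + 5 = 0, A[1][1] + B[1][0] = 1 + 0 = 1, A[1][2] + B[2][0] = 2 + -5 = -3) = -3 (attained at k = 2)
  C[1][1] = min over k of (A[1][0] + B[0][1] = -5 + 9 = 4, A[1][1] + B[1][1] = 1 + 0 = 1, A[1][2] + B[2][1] = 2 + 7 = 9) = 1 (attained at k = 1)
  C[1][2] = min over k of (A[1][0] + B[0][2] = -5 + 8 = 3, A[1][1] + B[1][2] = 1 + -3 = -2, A[1][2] + B[2][2] = 2 + -5 = -3) = -3 (attained at k = 2)
  C[2][0] = min over k of (A[2][0] + B[0][0] = 7 + 5 = 12, A[2][1] + B[1][0] = -5 + 0 = -5, A[2][2] + B[2][0] = -5 + -5 = -10) = -10 (attained at k = 2)
  C[2][1] = min over k of (A[2][0] + B[0][1] = 7 + 9 = 16, A[2][1] + B[1][1] = -5 + 0 = -5, A[2][2] + B[2][1] = -5 + 7 = 2) = -5 (attained at k = 1)
  C[2][2] = min over k of (A[2][0] + B[0][2] = 7 + 8 = 15, A[2][1] + B[1][2] = -5 + -3 = -8, A[2][2] + B[2][2] = -5 + -5 = -10) = -10 (attained at k = 2)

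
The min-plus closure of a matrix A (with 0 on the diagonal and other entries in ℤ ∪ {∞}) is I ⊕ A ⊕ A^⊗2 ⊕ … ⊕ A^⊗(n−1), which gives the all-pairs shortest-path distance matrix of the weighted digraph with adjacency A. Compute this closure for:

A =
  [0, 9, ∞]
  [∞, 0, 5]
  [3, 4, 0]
Closure =
  [0, 9, 14]
  [8, 0, 5]
  [3, 4, 0]

This is the Floyd-Warshall all-pairs shortest-path computation. For each intermediate vertex k = 0, 1, …, 2, update dist[i][j] ← min(dist[i][j], dist[i][k] + dist[k][j]). The final matrix gives, for each (i, j), the minimum total weight of any directed path from i to j (possibly empty when i = j).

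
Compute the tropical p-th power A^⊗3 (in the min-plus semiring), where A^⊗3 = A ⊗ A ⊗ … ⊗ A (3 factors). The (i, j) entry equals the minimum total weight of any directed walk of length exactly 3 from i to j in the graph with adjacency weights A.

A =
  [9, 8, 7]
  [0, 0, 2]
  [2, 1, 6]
A^⊗3 =
  [8, 8, 10]
  [0, 0, 2]
  [1, 1, 3]

Each entry (A^⊗3)_ij equals the minimum over all length-3 walks i = v_0 → v_1 → … → v_3 = j of Σ_t A[v_t][v_{t+1}]. For example, for (i, j) = (0, 2) we minimise over 9 possible intermediate vertex sequences; the minimum is 10, attained along the walk 0 → 1 → 1 → 2.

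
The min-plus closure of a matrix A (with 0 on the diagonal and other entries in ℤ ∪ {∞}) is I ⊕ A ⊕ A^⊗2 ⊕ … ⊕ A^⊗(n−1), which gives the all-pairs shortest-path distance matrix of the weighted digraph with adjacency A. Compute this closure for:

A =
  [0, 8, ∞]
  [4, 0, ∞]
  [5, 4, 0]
Closure =
  [0, 8, ∞]
  [4, 0, ∞]
  [5, 4, 0]

This is the Floyd-Warshall all-pairs shortest-path computation. For each intermediate vertex k = 0, 1, …, 2, update dist[i][j] ← min(dist[i][j], dist[i][k] + dist[k][j]). The final matrix gives, for each (i, j), the minimum total weight of any directed path from i to j (possibly empty when i = j).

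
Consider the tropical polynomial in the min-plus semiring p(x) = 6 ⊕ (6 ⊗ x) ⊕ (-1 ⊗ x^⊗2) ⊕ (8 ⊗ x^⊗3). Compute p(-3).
p(-3) = -7

A tropical monomial a ⊗ x^⊗i evaluates to a + i · x. Evaluating each term at x = -3:
  Term 0 contributes 6 + 0 · -3 = 6
  Term 1 contributes 6 + 1 · -3 = 3
  Term 2 contributes -1 + 2 · -3 = -7
  Term 3 contributes 8 + 3 · -3 = -1
p(-3) = ⊕ of these = min[6, 3, -7, -1] = -7.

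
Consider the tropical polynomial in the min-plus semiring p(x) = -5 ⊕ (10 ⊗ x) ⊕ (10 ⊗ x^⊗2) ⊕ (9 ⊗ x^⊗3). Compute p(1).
p(1) = -5

A tropical monomial a ⊗ x^⊗i evaluates to a + i · x. Evaluating each term at x = 1:
  Term 0 contributes -5 + 0 · 1 = -5
  Term 1 contributes 10 + 1 · 1 = 11
  Term 2 contributes 10 + 2 · 1 = 12
  Term 3 contributes 9 + 3 · 1 = 12
p(1) = ⊕ of these = min[-5, 11, 12, 12] = -5.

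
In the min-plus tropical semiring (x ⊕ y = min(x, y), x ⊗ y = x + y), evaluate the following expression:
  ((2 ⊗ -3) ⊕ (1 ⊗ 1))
((2 ⊗ -3) ⊕ (1 ⊗ 1)) = -1

Expand innermost to outermost. Recall ⊕ takes the minimum of its arguments and ⊗ takes their sum. Working out the expression ((2 ⊗ -3) ⊕ (1 ⊗ 1)) gives -1.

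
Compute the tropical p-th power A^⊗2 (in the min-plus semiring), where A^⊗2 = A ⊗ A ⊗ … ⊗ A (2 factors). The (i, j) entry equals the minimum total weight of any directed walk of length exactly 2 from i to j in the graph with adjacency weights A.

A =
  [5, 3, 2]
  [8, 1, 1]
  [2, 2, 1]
A^⊗2 =
  [4, 4, 3]
  [3, 2, 2]
  [3, 3, 2]

Each entry (A^⊗2)_ij equals the minimum over all length-2 walks i = v_0 → v_1 → … → v_2 = j of Σ_t A[v_t][v_{t+1}]. For example, for (i, j) = (0, 2) we minimise over 3 possible intermediate vertex sequences; the minimum is 3, attained along the walk 0 → 2 → 2.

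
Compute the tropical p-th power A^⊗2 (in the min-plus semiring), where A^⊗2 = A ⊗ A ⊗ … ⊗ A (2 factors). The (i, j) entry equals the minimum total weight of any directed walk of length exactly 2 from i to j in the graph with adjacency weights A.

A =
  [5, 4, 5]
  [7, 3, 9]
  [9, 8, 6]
A^⊗2 =
  [10, 7, 10]
  [10, 6, 12]
  [14, 11, 12]

Each entry (A^⊗2)_ij equals the minimum over all length-2 walks i = v_0 → v_1 → … → v_2 = j of Σ_t A[v_t][v_{t+1}]. For example, for (i, j) = (0, 2) we minimise over 3 possible intermediate vertex sequences; the minimum is 10, attained along the walk 0 → 0 → 2.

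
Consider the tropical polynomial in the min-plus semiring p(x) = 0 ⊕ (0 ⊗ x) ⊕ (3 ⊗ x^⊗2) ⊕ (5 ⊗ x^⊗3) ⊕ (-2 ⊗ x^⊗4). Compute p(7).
p(7) = 0

A tropical monomial a ⊗ x^⊗i evaluates to a + i · x. Evaluating each term at x = 7:
  Term 0 contributes 0 + 0 · 7 = 0
  Term 1 contributes 0 + 1 · 7 = 7
  Term 2 contributes 3 + 2 · 7 = 17
  Term 3 contributes 5 + 3 · 7 = 26
  Term 4 contributes -2 + 4 · 7 = 26
p(7) = ⊕ of these = min[0, 7, 17, 26, 26] = 0.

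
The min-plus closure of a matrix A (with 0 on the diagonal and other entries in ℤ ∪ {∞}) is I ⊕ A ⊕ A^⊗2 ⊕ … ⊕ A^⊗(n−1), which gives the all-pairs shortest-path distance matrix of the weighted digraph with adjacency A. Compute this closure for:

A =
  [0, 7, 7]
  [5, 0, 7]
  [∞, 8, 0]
Closure =
  [0, 7, 7]
  [5, 0, 7]
  [13, 8, 0]

This is the Floyd-Warshall all-pairs shortest-path computation. For each intermediate vertex k = 0, 1, …, 2, update dist[i][j] ← min(dist[i][j], dist[i][k] + dist[k][j]). The final matrix gives, for each (i, j), the minimum total weight of any directed path from i to j (possibly empty when i = j).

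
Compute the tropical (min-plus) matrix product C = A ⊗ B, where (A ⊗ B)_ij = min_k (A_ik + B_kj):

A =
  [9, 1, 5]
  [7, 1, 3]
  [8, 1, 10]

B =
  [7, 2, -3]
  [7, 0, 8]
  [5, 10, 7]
A ⊗ B =
  [8, 1, 6]
  [8, 1, 4]
  [8, 1, 5]

Apply the min-plus product entry-by-entry:
  C[0][0] = min over k of (A[0][0] + B[0][0] = 9 + 7 = 16, A[0][1] + B[1][0] = 1 + 7 = 8, A[0][2] + B[2][0] = 5 + 5 = 10) = 8 (attained at k = 1)
  C[0][1] = min over k of (A[0][0] + B[0][1] = 9 + 2 = 11, A[0][1] + B[1][1] = 1 + 0 = 1, A[0][2] + B[2][1] = 5 + 10 = 15) = 1 (attained at k = 1)
  C[0][2] = min over k of (A[0][0] + B[0][2] = 9 + -3 = 6, A[0][1] + B[1][2] = 1 + 8 = 9, A[0][2] + B[2][2] = 5 + 7 = 12) = 6 (attained at k = 0)
  C[1][0] = min over k of (A[1][0] + B[0][0] = 7 + 7 = 14, A[1][1] + B[1][0] = 1 + 7 = 8, A[1][2] + B[2][0] = 3 + 5 = 8) = 8 (attained at k = 1)
  C[1][1] = min over k of (A[1][0] + B[0][1] = 7 + 2 = 9, A[1][1] + B[1][1] = 1 + 0 = 1, A[1][2] + B[2][1] = 3 + 10 = 13) = 1 (attained at k = 1)
  C[1][2] = min over k of (A[1][0] + B[0][2] = 7 + -3 = 4, A[1][1] + B[1][2] = 1 + 8 = 9, A[1][2] + B[2][2] = 3 + 7 = 10) = 4 (attained at k = 0)
  C[2][0] = min over k of (A[2][0] + B[0][0] = 8 + 7 = 15, A[2][1] + B[1][0] = 1 + 7 = 8, A[2][2] + B[2][0] = 10 + 5 = 15) = 8 (attained at k = 1)
  C[2][1] = min over k of (A[2][0] + B[0][1] = 8 + 2 = 10, A[2][1] + B[1][1] = 1 + 0 = 1, A[2][2] + B[2][1] = 10 + 10 = 20) = 1 (attained at k = 1)
  C[2][2] = min over k of (A[2][0] + B[0][2] = 8 + -3 = 5, A[2][1] + B[1][2] = 1 + 8 = 9, A[2][2] + B[2][2] = 10 + 7 = 17) = 5 (attained at k = 0)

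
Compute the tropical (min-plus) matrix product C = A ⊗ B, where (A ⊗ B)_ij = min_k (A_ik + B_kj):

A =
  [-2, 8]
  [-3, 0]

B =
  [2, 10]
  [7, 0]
A ⊗ B =
  [0, 8]
  [-1, 0]

Apply the min-plus product entry-by-entry:
  C[0][0] = min over k of (A[0][0] + B[0][0] = -2 + 2 = 0, A[0][1] + B[1][0] = 8 + 7 = 15) = 0 (attained at k = 0)
  C[0][1] = min over k of (A[0][0] + B[0][1] = -2 + 10 = 8, A[0][1] + B[1][1] = 8 + 0 = 8) = 8 (attained at k = 0)
  C[1][0] = min over k of (A[1][0] + B[0][0] = -3 + 2 = -1, A[1][1] + B[1][0] = 0 + 7 = 7) = -1 (attained at k = 0)
  C[1][1] = min over k of (A[1][0] + B[0][1] = -3 + 10 = 7, A[1][1] + B[1][1] = 0 + 0 = 0) = 0 (attained at k = 1)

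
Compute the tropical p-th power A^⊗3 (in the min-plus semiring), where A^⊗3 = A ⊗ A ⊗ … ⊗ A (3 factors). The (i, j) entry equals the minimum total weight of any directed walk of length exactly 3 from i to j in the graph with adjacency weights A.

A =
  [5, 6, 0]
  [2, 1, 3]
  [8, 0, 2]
A^⊗3 =
  [2, 1, 3]
  [4, 2, 3]
  [3, 2, 2]

Each entry (A^⊗3)_ij equals the minimum over all length-3 walks i = v_0 → v_1 → … → v_3 = j of Σ_t A[v_t][v_{t+1}]. For example, for (i, j) = (0, 2) we minimise over 9 possible intermediate vertex sequences; the minimum is 3, attained along the walk 0 → 2 → 1 → 2.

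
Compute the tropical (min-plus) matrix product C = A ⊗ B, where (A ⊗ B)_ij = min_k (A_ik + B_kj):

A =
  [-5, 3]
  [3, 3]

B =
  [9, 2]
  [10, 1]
A ⊗ B =
  [4, -3]
  [12, 4]

Apply the min-plus product entry-by-entry:
  C[0][0] = min over k of (A[0][0] + B[0][0] = -5 + 9 = 4, A[0][1] + B[1][0] = 3 + 10 = 13) = 4 (attained at k = 0)
  C[0][1] = min over k of (A[0][0] + B[0][1] = -5 + 2 = -3, A[0][1] + B[1][1] = 3 + 1 = 4) = -3 (attained at k = 0)
  C[1][0] = min over k of (A[1][0] + B[0][0] = 3 + 9 = 12, A[1][1] + B[1][0] = 3 + 10 = 13) = 12 (attained at k = 0)
  C[1][1] = min over k of (A[1][0] + B[0][1] = 3 + 2 = 5, A[1][1] + B[1][1] = 3 + 1 = 4) = 4 (attained at k = 1)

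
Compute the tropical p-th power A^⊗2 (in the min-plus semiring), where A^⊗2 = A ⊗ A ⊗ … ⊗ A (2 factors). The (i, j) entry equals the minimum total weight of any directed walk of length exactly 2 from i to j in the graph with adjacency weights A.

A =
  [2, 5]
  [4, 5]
A^⊗2 =
  [4, 7]
  [6, 9]

Each entry (A^⊗2)_ij equals the minimum over all length-2 walks i = v_0 → v_1 → … → v_2 = j of Σ_t A[v_t][v_{t+1}]. For example, for (i, j) = (0, 1) we minimise over 2 possible intermediate vertex sequences; the minimum is 7, attained along the walk 0 → 0 → 1.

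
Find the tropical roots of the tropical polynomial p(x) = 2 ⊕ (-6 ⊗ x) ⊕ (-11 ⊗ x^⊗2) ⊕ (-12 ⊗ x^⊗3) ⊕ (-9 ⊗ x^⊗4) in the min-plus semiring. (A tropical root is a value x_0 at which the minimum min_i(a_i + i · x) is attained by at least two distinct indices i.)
Roots: {-3, 1, 5, 8}

Each tropical root is a break point of the lower envelope of the lines y = a_i + i · x (there are 5 lines, with slopes 0, 1, ..., 4). Only the lines that attain the minimum somewhere contribute to roots; other lines are dominated. Here the surviving (envelope) indices are i = 4, i = 3, i = 2, i = 1, i = 0.
Intersections between consecutive envelope lines give the roots: for adjacent envelope indices i < j the intersection is x = (a_i − a_j) / (j − i). Reading off the sorted break points: {-3, 1, 5, 8}.
Verification: at each break x_0, at least two indices attain the minimum of min_i(a_i + i · x_0).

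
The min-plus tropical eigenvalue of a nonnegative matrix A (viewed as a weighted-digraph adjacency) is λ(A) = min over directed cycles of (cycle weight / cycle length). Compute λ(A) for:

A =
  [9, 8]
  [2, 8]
λ(A) = 5

Enumerate directed cycles and compute their means (weight / length). Sample:
  cycle 0 → 0: weight = 9, length = 1, mean = 9/1 ≈ 9.000
  cycle 1 → 1: weight = 8, length = 1, mean = 8/1 ≈ 8.000
  cycle 0 → 1 → 0: weight = 10, length = 2, mean = 10/2 ≈ 5.000
  cycle 1 → 0 → 1: weight = 10, length = 2, mean = 10/2 ≈ 5.000
Minimum mean = 5.000, attained e.g. along the cycle 0 → 1 → 0 with weight 10 and length 2. So λ(A) = 10/2 = 5.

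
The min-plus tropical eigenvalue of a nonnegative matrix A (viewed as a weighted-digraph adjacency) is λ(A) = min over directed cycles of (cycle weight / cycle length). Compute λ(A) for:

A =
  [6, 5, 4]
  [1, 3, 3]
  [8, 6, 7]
λ(A) = 3

Enumerate directed cycles and compute their means (weight / length). Sample:
  cycle 0 → 0: weight = 6, length = 1, mean = 6/1 ≈ 6.000
  cycle 1 → 1: weight = 3, length = 1, mean = 3/1 ≈ 3.000
  cycle 2 → 2: weight = 7, length = 1, mean = 7/1 ≈ 7.000
  cycle 0 → 1 → 0: weight = 6, length = 2, mean = 6/2 ≈ 3.000
  cycle 0 → 2 → 0: weight = 12, length = 2, mean = 12/2 ≈ 6.000
  cycle 1 → 0 → 1: weight = 6, length = 2, mean = 6/2 ≈ 3.000
Minimum mean = 3.000, attained e.g. along the cycle 1 → 1 with weight 3 and length 1. So λ(A) = 3/1 = 3.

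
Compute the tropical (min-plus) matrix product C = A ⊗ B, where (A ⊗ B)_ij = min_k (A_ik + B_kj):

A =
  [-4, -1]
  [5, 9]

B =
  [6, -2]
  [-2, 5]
A ⊗ B =
  [-3, -6]
  [7, 3]

Apply the min-plus product entry-by-entry:
  C[0][0] = min over k of (A[0][0] + B[0][0] = -4 + 6 = 2, A[0][1] + B[1][0] = -1 + -2 = -3) = -3 (attained at k = 1)
  C[0][1] = min over k of (A[0][0] + B[0][1] = -4 + -2 = -6, A[0][1] + B[1][1] = -1 + 5 = 4) = -6 (attained at k = 0)
  C[1][0] = min over k of (A[1][0] + B[0][0] = 5 + 6 = 11, A[1][1] + B[1][0] = 9 + -2 = 7) = 7 (attained at k = 1)
  C[1][1] = min over k of (A[1][0] + B[0][1] = 5 + -2 = 3, A[1][1] + B[1][1] = 9 + 5 = 14) = 3 (attained at k = 0)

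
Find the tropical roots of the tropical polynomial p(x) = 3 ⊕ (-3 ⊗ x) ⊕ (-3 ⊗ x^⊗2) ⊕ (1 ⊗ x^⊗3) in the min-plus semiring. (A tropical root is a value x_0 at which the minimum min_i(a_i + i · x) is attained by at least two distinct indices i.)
Roots: {-4, 0, 6}

Each tropical root is a break point of the lower envelope of the lines y = a_i + i · x (there are 4 lines, with slopes 0, 1, ..., 3). Only the lines that attain the minimum somewhere contribute to roots; other lines are dominated. Here the surviving (envelope) indices are i = 3, i = 2, i = 1, i = 0.
Intersections between consecutive envelope lines give the roots: for adjacent envelope indices i < j the intersection is x = (a_i − a_j) / (j − i). Reading off the sorted break points: {-4, 0, 6}.
Verification: at each break x_0, at least two indices attain the minimum of min_i(a_i + i · x_0).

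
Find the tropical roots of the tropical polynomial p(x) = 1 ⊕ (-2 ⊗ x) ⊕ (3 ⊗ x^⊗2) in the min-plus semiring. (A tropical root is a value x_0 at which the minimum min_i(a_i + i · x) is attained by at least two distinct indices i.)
Roots: {-5, 3}

Each tropical root is a break point of the lower envelope of the lines y = a_i + i · x (there are 3 lines, with slopes 0, 1, ..., 2). Only the lines that attain the minimum somewhere contribute to roots; other lines are dominated. Here the surviving (envelope) indices are i = 2, i = 1, i = 0.
Intersections between consecutive envelope lines give the roots: for adjacent envelope indices i < j the intersection is x = (a_i − a_j) / (j − i). Reading off the sorted break points: {-5, 3}.
Verification: at each break x_0, at least two indices attain the minimum of min_i(a_i + i · x_0).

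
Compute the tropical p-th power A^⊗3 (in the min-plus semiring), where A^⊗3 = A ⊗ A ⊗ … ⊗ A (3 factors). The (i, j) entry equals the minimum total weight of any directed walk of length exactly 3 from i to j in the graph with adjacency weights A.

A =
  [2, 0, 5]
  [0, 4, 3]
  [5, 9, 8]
A^⊗3 =
  [2, 0, 5]
  [0, 2, 3]
  [5, 7, 8]

Each entry (A^⊗3)_ij equals the minimum over all length-3 walks i = v_0 → v_1 → … → v_3 = j of Σ_t A[v_t][v_{t+1}]. For example, for (i, j) = (0, 2) we minimise over 9 possible intermediate vertex sequences; the minimum is 5, attained along the walk 0 → 0 → 1 → 2.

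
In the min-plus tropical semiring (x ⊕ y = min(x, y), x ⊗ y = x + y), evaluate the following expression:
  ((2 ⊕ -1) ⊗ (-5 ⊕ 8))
((2 ⊕ -1) ⊗ (-5 ⊕ 8)) = -6

Expand innermost to outermost. Recall ⊕ takes the minimum of its arguments and ⊗ takes their sum. Working out the expression ((2 ⊕ -1) ⊗ (-5 ⊕ 8)) gives -6.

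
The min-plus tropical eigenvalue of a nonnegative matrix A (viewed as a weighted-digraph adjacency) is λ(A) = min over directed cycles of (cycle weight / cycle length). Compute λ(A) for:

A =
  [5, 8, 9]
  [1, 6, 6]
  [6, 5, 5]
λ(A) = 9/2

Enumerate directed cycles and compute their means (weight / length). Sample:
  cycle 0 → 0: weight = 5, length = 1, mean = 5/1 ≈ 5.000
  cycle 1 → 1: weight = 6, length = 1, mean = 6/1 ≈ 6.000
  cycle 2 → 2: weight = 5, length = 1, mean = 5/1 ≈ 5.000
  cycle 0 → 1 → 0: weight = 9, length = 2, mean = 9/2 ≈ 4.500
  cycle 0 → 2 → 0: weight = 15, length = 2, mean = 15/2 ≈ 7.500
  cycle 1 → 0 → 1: weight = 9, length = 2, mean = 9/2 ≈ 4.500
Minimum mean = 4.500, attained e.g. along the cycle 0 → 1 → 0 with weight 9 and length 2. So λ(A) = 9/2 = 9/2.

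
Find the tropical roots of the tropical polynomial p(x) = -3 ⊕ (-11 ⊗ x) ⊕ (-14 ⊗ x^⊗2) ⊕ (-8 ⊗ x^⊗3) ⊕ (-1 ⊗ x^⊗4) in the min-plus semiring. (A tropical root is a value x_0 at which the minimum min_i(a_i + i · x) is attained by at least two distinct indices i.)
Roots: {-7, -6, 3, 8}

Each tropical root is a break point of the lower envelope of the lines y = a_i + i · x (there are 5 lines, with slopes 0, 1, ..., 4). Only the lines that attain the minimum somewhere contribute to roots; other lines are dominated. Here the surviving (envelope) indices are i = 4, i = 3, i = 2, i = 1, i = 0.
Intersections between consecutive envelope lines give the roots: for adjacent envelope indices i < j the intersection is x = (a_i − a_j) / (j − i). Reading off the sorted break points: {-7, -6, 3, 8}.
Verification: at each break x_0, at least two indices attain the minimum of min_i(a_i + i · x_0).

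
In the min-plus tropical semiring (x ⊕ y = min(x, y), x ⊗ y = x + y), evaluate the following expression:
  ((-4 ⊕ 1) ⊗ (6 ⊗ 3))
((-4 ⊕ 1) ⊗ (6 ⊗ 3)) = 5

Expand innermost to outermost. Recall ⊕ takes the minimum of its arguments and ⊗ takes their sum. Working out the expression ((-4 ⊕ 1) ⊗ (6 ⊗ 3)) gives 5.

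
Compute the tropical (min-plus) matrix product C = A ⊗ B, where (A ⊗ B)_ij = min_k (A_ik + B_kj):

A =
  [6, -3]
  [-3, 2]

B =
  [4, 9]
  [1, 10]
A ⊗ B =
  [-2, 7]
  [1, 6]

Apply the min-plus product entry-by-entry:
  C[0][0] = min over k of (A[0][0] + B[0][0] = 6 + 4 = 10, A[0][1] + B[1][0] = -3 + 1 = -2) = -2 (attained at k = 1)
  C[0][1] = min over k of (A[0][0] + B[0][1] = 6 + 9 = 15, A[0][1] + B[1][1] = -3 + 10 = 7) = 7 (attained at k = 1)
  C[1][0] = min over k of (A[1][0] + B[0][0] = -3 + 4 = 1, A[1][1] + B[1][0] = 2 + 1 = 3) = 1 (attained at k = 0)
  C[1][1] = min over k of (A[1][0] + B[0][1] = -3 + 9 = 6, A[1][1] + B[1][1] = 2 + 10 = 12) = 6 (attained at k = 0)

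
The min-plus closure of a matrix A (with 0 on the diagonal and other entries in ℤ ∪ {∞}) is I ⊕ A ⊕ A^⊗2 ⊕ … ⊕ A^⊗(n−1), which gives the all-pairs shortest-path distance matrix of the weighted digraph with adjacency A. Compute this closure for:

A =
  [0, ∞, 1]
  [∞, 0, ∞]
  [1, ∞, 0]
Closure =
  [0, ∞, 1]
  [∞, 0, ∞]
  [1, ∞, 0]

This is the Floyd-Warshall all-pairs shortest-path computation. For each intermediate vertex k = 0, 1, …, 2, update dist[i][j] ← min(dist[i][j], dist[i][k] + dist[k][j]). The final matrix gives, for each (i, j), the minimum total weight of any directed path from i to j (possibly empty when i = j).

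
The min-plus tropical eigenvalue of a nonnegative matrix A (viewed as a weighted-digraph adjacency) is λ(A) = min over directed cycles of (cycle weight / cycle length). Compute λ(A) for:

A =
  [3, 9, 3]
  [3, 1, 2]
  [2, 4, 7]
λ(A) = 1

Enumerate directed cycles and compute their means (weight / length). Sample:
  cycle 0 → 0: weight = 3, length = 1, mean = 3/1 ≈ 3.000
  cycle 1 → 1: weight = 1, length = 1, mean = 1/1 ≈ 1.000
  cycle 2 → 2: weight = 7, length = 1, mean = 7/1 ≈ 7.000
  cycle 0 → 1 → 0: weight = 12, length = 2, mean = 12/2 ≈ 6.000
  cycle 0 → 2 → 0: weight = 5, length = 2, mean = 5/2 ≈ 2.500
  cycle 1 → 0 → 1: weight = 12, length = 2, mean = 12/2 ≈ 6.000
Minimum mean = 1.000, attained e.g. along the cycle 1 → 1 with weight 1 and length 1. So λ(A) = 1/1 = 1.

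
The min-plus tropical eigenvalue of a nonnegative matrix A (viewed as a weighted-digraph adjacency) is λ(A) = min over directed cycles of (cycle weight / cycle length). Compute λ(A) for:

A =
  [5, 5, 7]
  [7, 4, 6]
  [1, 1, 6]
λ(A) = 7/2

Enumerate directed cycles and compute their means (weight / length). Sample:
  cycle 0 → 0: weight = 5, length = 1, mean = 5/1 ≈ 5.000
  cycle 1 → 1: weight = 4, length = 1, mean = 4/1 ≈ 4.000
  cycle 2 → 2: weight = 6, length = 1, mean = 6/1 ≈ 6.000
  cycle 0 → 1 → 0: weight = 12, length = 2, mean = 12/2 ≈ 6.000
  cycle 0 → 2 → 0: weight = 8, length = 2, mean = 8/2 ≈ 4.000
  cycle 1 → 0 → 1: weight = 12, length = 2, mean = 12/2 ≈ 6.000
Minimum mean = 3.500, attained e.g. along the cycle 1 → 2 → 1 with weight 7 and length 2. So λ(A) = 7/2 = 7/2.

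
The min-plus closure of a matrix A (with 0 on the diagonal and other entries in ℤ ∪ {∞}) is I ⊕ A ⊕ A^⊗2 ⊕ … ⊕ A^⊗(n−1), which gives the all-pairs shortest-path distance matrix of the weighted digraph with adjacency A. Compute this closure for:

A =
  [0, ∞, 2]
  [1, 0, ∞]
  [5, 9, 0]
Closure =
  [0, 11, 2]
  [1, 0, 3]
  [5, 9, 0]

This is the Floyd-Warshall all-pairs shortest-path computation. For each intermediate vertex k = 0, 1, …, 2, update dist[i][j] ← min(dist[i][j], dist[i][k] + dist[k][j]). The final matrix gives, for each (i, j), the minimum total weight of any directed path from i to j (possibly empty when i = j).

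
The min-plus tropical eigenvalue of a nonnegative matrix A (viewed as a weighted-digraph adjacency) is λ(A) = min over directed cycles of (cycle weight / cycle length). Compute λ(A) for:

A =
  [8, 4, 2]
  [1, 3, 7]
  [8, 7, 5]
λ(A) = 5/2

Enumerate directed cycles and compute their means (weight / length). Sample:
  cycle 0 → 0: weight = 8, length = 1, mean = 8/1 ≈ 8.000
  cycle 1 → 1: weight = 3, length = 1, mean = 3/1 ≈ 3.000
  cycle 2 → 2: weight = 5, length = 1, mean = 5/1 ≈ 5.000
  cycle 0 → 1 → 0: weight = 5, length = 2, mean = 5/2 ≈ 2.500
  cycle 0 → 2 → 0: weight = 10, length = 2, mean = 10/2 ≈ 5.000
  cycle 1 → 0 → 1: weight = 5, length = 2, mean = 5/2 ≈ 2.500
Minimum mean = 2.500, attained e.g. along the cycle 0 → 1 → 0 with weight 5 and length 2. So λ(A) = 5/2 = 5/2.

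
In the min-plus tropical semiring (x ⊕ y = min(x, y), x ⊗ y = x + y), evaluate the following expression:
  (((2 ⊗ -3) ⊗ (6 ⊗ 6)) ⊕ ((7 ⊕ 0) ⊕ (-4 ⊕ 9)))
(((2 ⊗ -3) ⊗ (6 ⊗ 6)) ⊕ ((7 ⊕ 0) ⊕ (-4 ⊕ 9))) = -4

Expand innermost to outermost. Recall ⊕ takes the minimum of its arguments and ⊗ takes their sum. Working out the expression (((2 ⊗ -3) ⊗ (6 ⊗ 6)) ⊕ ((7 ⊕ 0) ⊕ (-4 ⊕ 9))) gives -4.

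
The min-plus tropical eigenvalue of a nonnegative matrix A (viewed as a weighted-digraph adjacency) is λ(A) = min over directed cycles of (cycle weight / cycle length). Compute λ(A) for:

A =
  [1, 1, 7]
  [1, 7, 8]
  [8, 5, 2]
λ(A) = 1

Enumerate directed cycles and compute their means (weight / length). Sample:
  cycle 0 → 0: weight = 1, length = 1, mean = 1/1 ≈ 1.000
  cycle 1 → 1: weight = 7, length = 1, mean = 7/1 ≈ 7.000
  cycle 2 → 2: weight = 2, length = 1, mean = 2/1 ≈ 2.000
  cycle 0 → 1 → 0: weight = 2, length = 2, mean = 2/2 ≈ 1.000
  cycle 0 → 2 → 0: weight = 15, length = 2, mean = 15/2 ≈ 7.500
  cycle 1 → 0 → 1: weight = 2, length = 2, mean = 2/2 ≈ 1.000
Minimum mean = 1.000, attained e.g. along the cycle 0 → 0 with weight 1 and length 1. So λ(A) = 1/1 = 1.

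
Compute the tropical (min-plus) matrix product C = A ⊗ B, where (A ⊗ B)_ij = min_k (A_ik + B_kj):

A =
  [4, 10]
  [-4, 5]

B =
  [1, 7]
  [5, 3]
A ⊗ B =
  [5, 11]
  [-3, 3]

Apply the min-plus product entry-by-entry:
  C[0][0] = min over k of (A[0][0] + B[0][0] = 4 + 1 = 5, A[0][1] + B[1][0] = 10 + 5 = 15) = 5 (attained at k = 0)
  C[0][1] = min over k of (A[0][0] + B[0][1] = 4 + 7 = 11, A[0][1] + B[1][1] = 10 + 3 = 13) = 11 (attained at k = 0)
  C[1][0] = min over k of (A[1][0] + B[0][0] = -4 + 1 = -3, A[1][1] + B[1][0] = 5 + 5 = 10) = -3 (attained at k = 0)
  C[1][1] = min over k of (A[1][0] + B[0][1] = -4 + 7 = 3, A[1][1] + B[1][1] = 5 + 3 = 8) = 3 (attained at k = 0)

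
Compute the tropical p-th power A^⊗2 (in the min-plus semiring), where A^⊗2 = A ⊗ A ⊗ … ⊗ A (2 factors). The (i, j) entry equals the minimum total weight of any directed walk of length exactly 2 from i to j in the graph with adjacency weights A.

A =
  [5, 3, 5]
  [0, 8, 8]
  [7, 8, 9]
A^⊗2 =
  [3, 8, 10]
  [5, 3, 5]
  [8, 10, 12]

Each entry (A^⊗2)_ij equals the minimum over all length-2 walks i = v_0 → v_1 → … → v_2 = j of Σ_t A[v_t][v_{t+1}]. For example, for (i, j) = (0, 2) we minimise over 3 possible intermediate vertex sequences; the minimum is 10, attained along the walk 0 → 0 → 2.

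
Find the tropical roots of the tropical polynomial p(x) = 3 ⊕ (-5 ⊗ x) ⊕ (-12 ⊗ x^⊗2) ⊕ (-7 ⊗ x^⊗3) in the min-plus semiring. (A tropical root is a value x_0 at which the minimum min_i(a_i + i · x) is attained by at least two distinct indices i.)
Roots: {-5, 7, 8}

Each tropical root is a break point of the lower envelope of the lines y = a_i + i · x (there are 4 lines, with slopes 0, 1, ..., 3). Only the lines that attain the minimum somewhere contribute to roots; other lines are dominated. Here the surviving (envelope) indices are i = 3, i = 2, i = 1, i = 0.
Intersections between consecutive envelope lines give the roots: for adjacent envelope indices i < j the intersection is x = (a_i − a_j) / (j − i). Reading off the sorted break points: {-5, 7, 8}.
Verification: at each break x_0, at least two indices attain the minimum of min_i(a_i + i · x_0).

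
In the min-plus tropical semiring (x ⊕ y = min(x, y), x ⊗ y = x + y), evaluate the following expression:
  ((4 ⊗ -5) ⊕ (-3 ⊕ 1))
((4 ⊗ -5) ⊕ (-3 ⊕ 1)) = -3

Expand innermost to outermost. Recall ⊕ takes the minimum of its arguments and ⊗ takes their sum. Working out the expression ((4 ⊗ -5) ⊕ (-3 ⊕ 1)) gives -3.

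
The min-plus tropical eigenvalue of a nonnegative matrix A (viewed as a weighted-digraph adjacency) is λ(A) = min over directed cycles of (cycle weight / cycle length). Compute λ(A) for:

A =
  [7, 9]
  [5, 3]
λ(A) = 3

Enumerate directed cycles and compute their means (weight / length). Sample:
  cycle 0 → 0: weight = 7, length = 1, mean = 7/1 ≈ 7.000
  cycle 1 → 1: weight = 3, length = 1, mean = 3/1 ≈ 3.000
  cycle 0 → 1 → 0: weight = 14, length = 2, mean = 14/2 ≈ 7.000
  cycle 1 → 0 → 1: weight = 14, length = 2, mean = 14/2 ≈ 7.000
Minimum mean = 3.000, attained e.g. along the cycle 1 → 1 with weight 3 and length 1. So λ(A) = 3/1 = 3.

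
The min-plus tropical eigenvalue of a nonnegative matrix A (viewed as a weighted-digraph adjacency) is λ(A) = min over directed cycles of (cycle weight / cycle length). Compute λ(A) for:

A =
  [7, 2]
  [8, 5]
λ(A) = 5

Enumerate directed cycles and compute their means (weight / length). Sample:
  cycle 0 → 0: weight = 7, length = 1, mean = 7/1 ≈ 7.000
  cycle 1 → 1: weight = 5, length = 1, mean = 5/1 ≈ 5.000
  cycle 0 → 1 → 0: weight = 10, length = 2, mean = 10/2 ≈ 5.000
  cycle 1 → 0 → 1: weight = 10, length = 2, mean = 10/2 ≈ 5.000
Minimum mean = 5.000, attained e.g. along the cycle 1 → 1 with weight 5 and length 1. So λ(A) = 5/1 = 5.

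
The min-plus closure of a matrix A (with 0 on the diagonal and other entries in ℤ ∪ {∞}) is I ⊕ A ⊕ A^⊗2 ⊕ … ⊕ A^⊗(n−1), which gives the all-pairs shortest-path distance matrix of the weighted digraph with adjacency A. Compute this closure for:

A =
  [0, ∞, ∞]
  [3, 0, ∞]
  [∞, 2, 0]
Closure =
  [0, ∞, ∞]
  [3, 0, ∞]
  [5, 2, 0]

This is the Floyd-Warshall all-pairs shortest-path computation. For each intermediate vertex k = 0, 1, …, 2, update dist[i][j] ← min(dist[i][j], dist[i][k] + dist[k][j]). The final matrix gives, for each (i, j), the minimum total weight of any directed path from i to j (possibly empty when i = j).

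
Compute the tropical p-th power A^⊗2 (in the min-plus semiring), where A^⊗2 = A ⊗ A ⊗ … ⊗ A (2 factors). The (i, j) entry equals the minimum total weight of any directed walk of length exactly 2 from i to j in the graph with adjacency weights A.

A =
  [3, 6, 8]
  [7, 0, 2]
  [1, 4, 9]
A^⊗2 =
  [6, 6, 8]
  [3, 0, 2]
  [4, 4, 6]

Each entry (A^⊗2)_ij equals the minimum over all length-2 walks i = v_0 → v_1 → … → v_2 = j of Σ_t A[v_t][v_{t+1}]. For example, for (i, j) = (0, 2) we minimise over 3 possible intermediate vertex sequences; the minimum is 8, attained along the walk 0 → 1 → 2.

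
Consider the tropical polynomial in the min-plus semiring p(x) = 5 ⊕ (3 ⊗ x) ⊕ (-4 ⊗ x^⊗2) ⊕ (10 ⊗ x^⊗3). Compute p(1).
p(1) = -2

A tropical monomial a ⊗ x^⊗i evaluates to a + i · x. Evaluating each term at x = 1:
  Term 0 contributes 5 + 0 · 1 = 5
  Term 1 contributes 3 + 1 · 1 = 4
  Term 2 contributes -4 + 2 · 1 = -2
  Term 3 contributes 10 + 3 · 1 = 13
p(1) = ⊕ of these = min[5, 4, -2, 13] = -2.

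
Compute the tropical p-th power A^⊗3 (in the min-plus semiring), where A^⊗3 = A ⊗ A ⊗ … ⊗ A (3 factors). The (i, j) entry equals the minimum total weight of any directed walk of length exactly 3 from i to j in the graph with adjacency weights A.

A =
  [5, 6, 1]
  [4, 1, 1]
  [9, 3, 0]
A^⊗3 =
  [8, 4, 1]
  [6, 3, 1]
  [7, 3, 0]

Each entry (A^⊗3)_ij equals the minimum over all length-3 walks i = v_0 → v_1 → … → v_3 = j of Σ_t A[v_t][v_{t+1}]. For example, for (i, j) = (0, 2) we minimise over 9 possible intermediate vertex sequences; the minimum is 1, attained along the walk 0 → 2 → 2 → 2.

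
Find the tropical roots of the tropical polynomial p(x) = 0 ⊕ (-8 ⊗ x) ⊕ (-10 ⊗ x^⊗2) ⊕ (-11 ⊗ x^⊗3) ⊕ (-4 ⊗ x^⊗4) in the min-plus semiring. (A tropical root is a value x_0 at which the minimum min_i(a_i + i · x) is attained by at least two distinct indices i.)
Roots: {-7, 1, 2, 8}

Each tropical root is a break point of the lower envelope of the lines y = a_i + i · x (there are 5 lines, with slopes 0, 1, ..., 4). Only the lines that attain the minimum somewhere contribute to roots; other lines are dominated. Here the surviving (envelope) indices are i = 4, i = 3, i = 2, i = 1, i = 0.
Intersections between consecutive envelope lines give the roots: for adjacent envelope indices i < j the intersection is x = (a_i − a_j) / (j − i). Reading off the sorted break points: {-7, 1, 2, 8}.
Verification: at each break x_0, at least two indices attain the minimum of min_i(a_i + i · x_0).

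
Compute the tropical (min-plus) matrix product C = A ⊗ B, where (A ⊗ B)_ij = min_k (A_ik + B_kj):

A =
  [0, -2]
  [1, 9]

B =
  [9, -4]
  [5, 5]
A ⊗ B =
  [3, -4]
  [10, -3]

Apply the min-plus product entry-by-entry:
  C[0][0] = min over k of (A[0][0] + B[0][0] = 0 + 9 = 9, A[0][1] + B[1][0] = -2 + 5 = 3) = 3 (attained at k = 1)
  C[0][1] = min over k of (A[0][0] + B[0][1] = 0 + -4 = -4, A[0][1] + B[1][1] = -2 + 5 = 3) = -4 (attained at k = 0)
  C[1][0] = min over k of (A[1][0] + B[0][0] = 1 + 9 = 10, A[1][1] + B[1][0] = 9 + 5 = 14) = 10 (attained at k = 0)
  C[1][1] = min over k of (A[1][0] + B[0][1] = 1 + -4 = -3, A[1][1] + B[1][1] = 9 + 5 = 14) = -3 (attained at k = 0)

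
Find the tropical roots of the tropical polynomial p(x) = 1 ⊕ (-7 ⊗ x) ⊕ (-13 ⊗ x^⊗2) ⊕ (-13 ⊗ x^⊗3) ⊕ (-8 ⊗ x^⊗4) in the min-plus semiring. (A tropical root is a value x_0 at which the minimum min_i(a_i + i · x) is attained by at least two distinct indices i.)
Roots: {-5, 0, 6, 8}

Each tropical root is a break point of the lower envelope of the lines y = a_i + i · x (there are 5 lines, with slopes 0, 1, ..., 4). Only the lines that attain the minimum somewhere contribute to roots; other lines are dominated. Here the surviving (envelope) indices are i = 4, i = 3, i = 2, i = 1, i = 0.
Intersections between consecutive envelope lines give the roots: for adjacent envelope indices i < j the intersection is x = (a_i − a_j) / (j − i). Reading off the sorted break points: {-5, 0, 6, 8}.
Verification: at each break x_0, at least two indices attain the minimum of min_i(a_i + i · x_0).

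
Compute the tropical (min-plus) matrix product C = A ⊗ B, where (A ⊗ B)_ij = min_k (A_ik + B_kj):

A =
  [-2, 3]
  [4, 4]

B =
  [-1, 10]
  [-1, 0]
A ⊗ B =
  [-3, 3]
  [3, 4]

Apply the min-plus product entry-by-entry:
  C[0][0] = min over k of (A[0][0] + B[0][0] = -2 + -1 = -3, A[0][1] + B[1][0] = 3 + -1 = 2) = -3 (attained at k = 0)
  C[0][1] = min over k of (A[0][0] + B[0][1] = -2 + 10 = 8, A[0][1] + B[1][1] = 3 + 0 = 3) = 3 (attained at k = 1)
  C[1][0] = min over k of (A[1][0] + B[0][0] = 4 + -1 = 3, A[1][1] + B[1][0] = 4 + -1 = 3) = 3 (attained at k = 0)
  C[1][1] = min over k of (A[1][0] + B[0][1] = 4 + 10 = 14, A[1][1] + B[1][1] = 4 + 0 = 4) = 4 (attained at k = 1)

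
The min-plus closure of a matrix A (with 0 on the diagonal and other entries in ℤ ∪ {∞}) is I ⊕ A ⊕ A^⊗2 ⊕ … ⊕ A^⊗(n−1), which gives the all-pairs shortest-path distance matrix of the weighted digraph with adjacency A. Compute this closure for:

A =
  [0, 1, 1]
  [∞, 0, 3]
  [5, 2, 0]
Closure =
  [0, 1, 1]
  [8, 0, 3]
  [5, 2, 0]

This is the Floyd-Warshall all-pairs shortest-path computation. For each intermediate vertex k = 0, 1, …, 2, update dist[i][j] ← min(dist[i][j], dist[i][k] + dist[k][j]). The final matrix gives, for each (i, j), the minimum total weight of any directed path from i to j (possibly empty when i = j).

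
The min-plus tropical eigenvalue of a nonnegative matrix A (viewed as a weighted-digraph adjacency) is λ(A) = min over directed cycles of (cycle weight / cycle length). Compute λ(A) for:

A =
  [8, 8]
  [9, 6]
λ(A) = 6

Enumerate directed cycles and compute their means (weight / length). Sample:
  cycle 0 → 0: weight = 8, length = 1, mean = 8/1 ≈ 8.000
  cycle 1 → 1: weight = 6, length = 1, mean = 6/1 ≈ 6.000
  cycle 0 → 1 → 0: weight = 17, length = 2, mean = 17/2 ≈ 8.500
  cycle 1 → 0 → 1: weight = 17, length = 2, mean = 17/2 ≈ 8.500
Minimum mean = 6.000, attained e.g. along the cycle 1 → 1 with weight 6 and length 1. So λ(A) = 6/1 = 6.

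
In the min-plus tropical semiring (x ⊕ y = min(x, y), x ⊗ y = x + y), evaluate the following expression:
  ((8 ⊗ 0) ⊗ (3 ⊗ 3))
((8 ⊗ 0) ⊗ (3 ⊗ 3)) = 14

Expand innermost to outermost. Recall ⊕ takes the minimum of its arguments and ⊗ takes their sum. Working out the expression ((8 ⊗ 0) ⊗ (3 ⊗ 3)) gives 14.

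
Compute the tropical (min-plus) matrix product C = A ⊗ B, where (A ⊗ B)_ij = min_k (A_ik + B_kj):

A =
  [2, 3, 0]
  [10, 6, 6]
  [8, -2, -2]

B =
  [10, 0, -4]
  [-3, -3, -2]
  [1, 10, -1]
A ⊗ B =
  [0, 0, -2]
  [3, 3, 4]
  [-5, -5, -4]

Apply the min-plus product entry-by-entry:
  C[0][0] = min over k of (A[0][0] + B[0][0] = 2 + 10 = 12, A[0][1] + B[1][0] = 3 + -3 = 0, A[0][2] + B[2][0] = 0 + 1 = 1) = 0 (attained at k = 1)
  C[0][1] = min over k of (A[0][0] + B[0][1] = 2 + 0 = 2, A[0][1] + B[1][1] = 3 + -3 = 0, A[0][2] + B[2][1] = 0 + 10 = 10) = 0 (attained at k = 1)
  C[0][2] = min over k of (A[0][0] + B[0][2] = 2 + -4 = -2, A[0][1] + B[1][2] = 3 + -2 = 1, A[0][2] + B[2][2] = 0 + -1 = -1) = -2 (attained at k = 0)
  C[1][0] = min over k of (A[1][0] + B[0][0] = 10 + 10 = 20, A[1][1] + B[1][0] = 6 + -3 = 3, A[1][2] + B[2][0] = 6 + 1 = 7) = 3 (attained at k = 1)
  C[1][1] = min over k of (A[1][0] + B[0][1] = 10 + 0 = 10, A[1][1] + B[1][1] = 6 + -3 = 3, A[1][2] + B[2][1] = 6 + 10 = 16) = 3 (attained at k = 1)
  C[1][2] = min over k of (A[1][0] + B[0][2] = 10 + -4 = 6, A[1][1] + B[1][2] = 6 + -2 = 4, A[1][2] + B[2][2] = 6 + -1 = 5) = 4 (attained at k = 1)
  C[2][0] = min over k of (A[2][0] + B[0][0] = 8 + 10 = 18, A[2][1] + B[1][0] = -2 + -3 = -5, A[2][2] + B[2][0] = -2 + 1 = -1) = -5 (attained at k = 1)
  C[2][1] = min over k of (A[2][0] + B[0][1] = 8 + 0 = 8, A[2][1] + B[1][1] = -2 + -3 = -5, A[2][2] + B[2][1] = -2 + 10 = 8) = -5 (attained at k = 1)
  C[2][2] = min over k of (A[2][0] + B[0][2] = 8 + -4 = 4, A[2][1] + B[1][2] = -2 + -2 = -4, A[2][2] + B[2][2] = -2 + -1 = -3) = -4 (attained at k = 1)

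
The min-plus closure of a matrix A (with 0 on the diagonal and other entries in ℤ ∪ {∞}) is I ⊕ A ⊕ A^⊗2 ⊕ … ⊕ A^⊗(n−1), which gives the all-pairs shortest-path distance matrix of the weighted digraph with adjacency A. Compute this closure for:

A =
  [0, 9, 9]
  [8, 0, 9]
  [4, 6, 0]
Closure =
  [0, 9, 9]
  [8, 0, 9]
  [4, 6, 0]

This is the Floyd-Warshall all-pairs shortest-path computation. For each intermediate vertex k = 0, 1, …, 2, update dist[i][j] ← min(dist[i][j], dist[i][k] + dist[k][j]). The final matrix gives, for each (i, j), the minimum total weight of any directed path from i to j (possibly empty when i = j).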